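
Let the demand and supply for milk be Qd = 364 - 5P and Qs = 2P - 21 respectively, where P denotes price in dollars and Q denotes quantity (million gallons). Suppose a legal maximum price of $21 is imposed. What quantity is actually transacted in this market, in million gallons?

In a free market, 364 - 5P = 2P - 21 gives the equilibrium P* = 55, Q* = 89.
Since 21 < 55, the ceiling is binding.
At P = 21: Qd = 364 - 5·21 = 259 and Qs = 2·21 - 21 = 21.
The quantity actually transacted is the short side, supply: 21.

21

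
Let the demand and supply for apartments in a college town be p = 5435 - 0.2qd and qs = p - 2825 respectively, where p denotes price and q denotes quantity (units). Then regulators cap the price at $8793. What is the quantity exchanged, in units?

2175

Rearranging demand gives qd = 27175 - 5p. Equilibrium: 27175 - 5p = p - 2825, so 30000 = 6p and p* = 5000, q* = 2175.
Since 8793 is above p* = 5000, the ceiling does not bind and the free-market outcome prevails.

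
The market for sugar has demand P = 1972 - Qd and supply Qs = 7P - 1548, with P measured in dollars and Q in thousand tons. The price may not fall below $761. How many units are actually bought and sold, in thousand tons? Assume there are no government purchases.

Rearranging demand gives Qd = 1972 - P. Without the control the market clears where 1972 - P = 7P - 1548, i.e. P* = 440 and Q* = 1532.
Since 761 > 440, the floor is binding.
At P = 761: Qd = 1972 - 761 = 1211 and Qs = 7·761 - 1548 = 3779.
The quantity actually transacted is the short side, demand: 1211.

1211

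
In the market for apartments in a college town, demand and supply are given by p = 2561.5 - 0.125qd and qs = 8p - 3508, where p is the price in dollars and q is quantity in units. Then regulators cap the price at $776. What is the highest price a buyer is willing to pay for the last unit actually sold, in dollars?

Rearranging demand gives qd = 20492 - 8p. Equilibrium: 20492 - 8p = 8p - 3508, so 24000 = 16p and p* = 1500, q* = 8492.
Since 776 < 1500, the ceiling is binding.
At p = 776: qd = 20492 - 8·776 = 14284 and qs = 8·776 - 3508 = 2700.
Only 2700 units reach the market. On the demand curve, the marginal buyer's willingness to pay at q = 2700 is (20492 - 2700)/8 = 2224.

2224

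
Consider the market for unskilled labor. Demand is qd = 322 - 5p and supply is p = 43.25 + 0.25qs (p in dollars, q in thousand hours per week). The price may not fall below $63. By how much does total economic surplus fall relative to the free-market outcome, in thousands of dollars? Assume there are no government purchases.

360

Rearranging supply gives qs = 4p - 173. In a free market, 322 - 5p = 4p - 173 gives the equilibrium p* = 55, q* = 47.
Since 63 > 55, the floor is binding.
At p = 63: qd = 322 - 5·63 = 7 and qs = 4·63 - 173 = 79.
Quantity traded falls to 7. At q = 7 the demand price is (322 - 7)/5 = 63 and the supply price is (173 + 7)/4 = 45.
Deadweight loss = ½ · (63 - 45) · (47 - 7) = ½ · 18 · 40 = 360.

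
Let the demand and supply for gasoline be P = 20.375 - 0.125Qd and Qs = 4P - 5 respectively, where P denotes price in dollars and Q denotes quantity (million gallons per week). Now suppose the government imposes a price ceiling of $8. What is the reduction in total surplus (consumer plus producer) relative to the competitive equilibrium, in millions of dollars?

Rearranging demand gives Qd = 163 - 8P. Setting quantity demanded equal to quantity supplied, 163 - 8P = 4P - 5, gives P* = 14 and Q* = 51.
Because the ceiling (8) lies below the market-clearing price, it is binding.
At P = 8: Qd = 163 - 8·8 = 99 and Qs = 4·8 - 5 = 27.
Quantity traded falls to 27. At Q = 27 the demand price is (163 - 27)/8 = 17 and the supply price is (5 + 27)/4 = 8.
Deadweight loss = ½ · (17 - 8) · (51 - 27) = ½ · 9 · 24 = 108.

108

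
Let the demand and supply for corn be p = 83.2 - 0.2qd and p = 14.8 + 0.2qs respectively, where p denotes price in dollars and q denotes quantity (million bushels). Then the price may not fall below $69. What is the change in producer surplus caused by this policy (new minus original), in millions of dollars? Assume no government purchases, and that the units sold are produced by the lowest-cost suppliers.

Rearranging demand gives qd = 416 - 5p; rearranging supply gives qs = 5p - 74. Without the control the market clears where 416 - 5p = 5p - 74, i.e. p* = 49 and q* = 171.
Because the floor (69) lies above the market-clearing price, it is binding.
At p = 69: qd = 416 - 5·69 = 71 and qs = 5·69 - 74 = 271.
Producer surplus without the control is ½ · (49 - 14.8) · 171 = 2924.1.
With the floor, 71 units are sold at 69. The supply price at q = 71 is 29, so PS = ½ · [(69 - 14.8) + (69 - 29)] · 71 = 3344.1.
Change in producer surplus = 3344.1 - 2924.1 = 420.

420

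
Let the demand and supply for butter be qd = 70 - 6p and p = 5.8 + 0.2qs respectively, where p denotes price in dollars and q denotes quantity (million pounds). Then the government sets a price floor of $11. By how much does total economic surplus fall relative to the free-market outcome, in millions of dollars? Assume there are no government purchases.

Rearranging supply gives qs = 5p - 29. Setting quantity demanded equal to quantity supplied, 70 - 6p = 5p - 29, gives p* = 9 and q* = 16.
Because the floor (11) lies above the market-clearing price, it is binding.
At p = 11: qd = 70 - 6·11 = 4 and qs = 5·11 - 29 = 26.
Quantity traded falls to 4. At q = 4 the demand price is (70 - 4)/6 = 11 and the supply price is (29 + 4)/5 = 6.6.
Deadweight loss = ½ · (11 - 6.6) · (16 - 4) = ½ · 4.4 · 12 = 26.4.

26.4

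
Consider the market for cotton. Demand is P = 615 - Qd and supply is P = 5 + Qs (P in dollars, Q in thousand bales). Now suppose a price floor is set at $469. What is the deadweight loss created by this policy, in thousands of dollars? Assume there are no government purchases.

Rearranging demand gives Qd = 615 - P; rearranging supply gives Qs = P - 5. Without the control the market clears where 615 - P = P - 5, i.e. P* = 310 and Q* = 305.
Because the floor (469) lies above the market-clearing price, it is binding.
At P = 469: Qd = 615 - 469 = 146 and Qs = 469 - 5 = 464.
Quantity traded falls to 146. At Q = 146 the demand price is 615 - 146 = 469 and the supply price is 5 + 146 = 151.
Deadweight loss = ½ · (469 - 151) · (305 - 146) = ½ · 318 · 159 = 25281.

25281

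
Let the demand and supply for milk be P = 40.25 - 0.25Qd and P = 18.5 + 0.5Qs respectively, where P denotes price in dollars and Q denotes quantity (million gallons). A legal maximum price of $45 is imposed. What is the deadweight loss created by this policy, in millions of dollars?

0

Rearranging demand gives Qd = 161 - 4P; rearranging supply gives Qs = 2P - 37. Equilibrium: 161 - 4P = 2P - 37, so 198 = 6P and P* = 33, Q* = 29.
Since 45 is above P* = 33, the ceiling does not bind and the free-market outcome prevails.
Since the control does not bind, no trades are prevented and deadweight loss is zero.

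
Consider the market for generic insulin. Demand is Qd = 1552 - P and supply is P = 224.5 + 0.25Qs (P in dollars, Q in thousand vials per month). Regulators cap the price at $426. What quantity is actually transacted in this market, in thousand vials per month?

806

Rearranging supply gives Qs = 4P - 898. In a free market, 1552 - P = 4P - 898 gives the equilibrium P* = 490, Q* = 1062.
Since 426 < 490, the ceiling is binding.
At P = 426: Qd = 1552 - 426 = 1126 and Qs = 4·426 - 898 = 806.
The quantity actually transacted is the short side, supply: 806.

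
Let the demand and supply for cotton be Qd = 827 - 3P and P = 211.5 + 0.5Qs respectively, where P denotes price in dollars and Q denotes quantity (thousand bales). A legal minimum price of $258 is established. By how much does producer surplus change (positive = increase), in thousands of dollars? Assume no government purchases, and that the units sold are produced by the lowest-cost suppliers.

280

Rearranging supply gives Qs = 2P - 423. In a free market, 827 - 3P = 2P - 423 gives the equilibrium P* = 250, Q* = 77.
Because the floor (258) lies above the market-clearing price, it is binding.
At P = 258: Qd = 827 - 3·258 = 53 and Qs = 2·258 - 423 = 93.
Producer surplus without the control is ½ · (250 - 211.5) · 77 = 1482.25.
With the floor, 53 units are sold at 258. The supply price at Q = 53 is 238, so PS = ½ · [(258 - 211.5) + (258 - 238)] · 53 = 1762.25.
Change in producer surplus = 1762.25 - 1482.25 = 280.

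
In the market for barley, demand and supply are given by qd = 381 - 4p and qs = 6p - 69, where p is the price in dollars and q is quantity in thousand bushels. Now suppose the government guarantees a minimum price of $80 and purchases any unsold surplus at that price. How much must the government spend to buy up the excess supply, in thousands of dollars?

28000

Equilibrium: 381 - 4p = 6p - 69, so 450 = 10p and p* = 45, q* = 201.
Since 80 > 45, the floor is binding.
At p = 80: qd = 381 - 4·80 = 61 and qs = 6·80 - 69 = 411.
Surplus = qs - qd = 350.
Government expenditure = surplus × support price = 350 × 80 = 28000.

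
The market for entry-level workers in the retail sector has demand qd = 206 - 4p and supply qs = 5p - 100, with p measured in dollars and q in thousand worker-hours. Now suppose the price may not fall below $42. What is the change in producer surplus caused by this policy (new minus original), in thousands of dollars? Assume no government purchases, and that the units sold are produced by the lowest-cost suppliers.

201.6

Equilibrium: 206 - 4p = 5p - 100, so 306 = 9p and p* = 34, q* = 70.
The floor of 42 is above the equilibrium price 34, so it binds.
At p = 42: qd = 206 - 4·42 = 38 and qs = 5·42 - 100 = 110.
Producer surplus without the control is ½ · (34 - 20) · 70 = 490.
With the floor, 38 units are sold at 42. The supply price at q = 38 is 27.6, so PS = ½ · [(42 - 20) + (42 - 27.6)] · 38 = 691.6.
Change in producer surplus = 691.6 - 490 = 201.6.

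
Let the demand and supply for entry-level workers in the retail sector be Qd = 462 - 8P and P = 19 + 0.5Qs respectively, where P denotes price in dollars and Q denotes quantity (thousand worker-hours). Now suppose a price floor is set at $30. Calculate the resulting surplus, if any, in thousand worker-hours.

0

Rearranging supply gives Qs = 2P - 38. Equilibrium: 462 - 8P = 2P - 38, so 500 = 10P and P* = 50, Q* = 62.
The floor of 30 is below the equilibrium price 50, so it is not binding; the market clears at P* = 50, Q* = 62.
Since the control does not bind, there is no surplus.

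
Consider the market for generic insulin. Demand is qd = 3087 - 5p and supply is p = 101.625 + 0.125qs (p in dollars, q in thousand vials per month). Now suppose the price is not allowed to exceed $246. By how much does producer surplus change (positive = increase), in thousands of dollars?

-74034

Rearranging supply gives qs = 8p - 813. In a free market, 3087 - 5p = 8p - 813 gives the equilibrium p* = 300, q* = 1587.
Since 246 < 300, the ceiling is binding.
At p = 246: qd = 3087 - 5·246 = 1857 and qs = 8·246 - 813 = 1155.
Producer surplus without the control is ½ · (300 - 101.625) · 1587 = 157410.5625.
With the ceiling, producers sell 1155 units at 246, so PS = ½ · (246 - 101.625) · 1155 = 83376.5625.
Change in producer surplus = 83376.5625 - 157410.5625 = -74034.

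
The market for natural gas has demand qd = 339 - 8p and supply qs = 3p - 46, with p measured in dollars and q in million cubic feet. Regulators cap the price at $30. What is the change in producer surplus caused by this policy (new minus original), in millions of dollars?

In a free market, 339 - 8p = 3p - 46 gives the equilibrium p* = 35, q* = 59.
Because the ceiling (30) lies below the market-clearing price, it is binding.
At p = 30: qd = 339 - 8·30 = 99 and qs = 3·30 - 46 = 44.
Producer surplus without the control is ½ · (35 - 46/3) · 59 = 3481/6.
With the ceiling, producers sell 44 units at 30, so PS = ½ · (30 - 46/3) · 44 = 968/3.
Change in producer surplus = 968/3 - 3481/6 = -257.5.

-257.5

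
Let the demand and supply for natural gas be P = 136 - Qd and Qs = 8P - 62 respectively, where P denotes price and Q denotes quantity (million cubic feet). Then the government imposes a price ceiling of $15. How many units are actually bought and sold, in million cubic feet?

Rearranging demand gives Qd = 136 - P. Setting quantity demanded equal to quantity supplied, 136 - P = 8P - 62, gives P* = 22 and Q* = 114.
The ceiling of 15 is below the equilibrium price 22, so it binds.
At P = 15: Qd = 136 - 15 = 121 and Qs = 8·15 - 62 = 58.
The quantity actually transacted is the short side, supply: 58.

58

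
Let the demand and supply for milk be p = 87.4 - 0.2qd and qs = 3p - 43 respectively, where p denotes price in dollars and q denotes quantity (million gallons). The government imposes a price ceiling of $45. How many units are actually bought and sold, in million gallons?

Rearranging demand gives qd = 437 - 5p. In a free market, 437 - 5p = 3p - 43 gives the equilibrium p* = 60, q* = 137.
The ceiling of 45 is below the equilibrium price 60, so it binds.
At p = 45: qd = 437 - 5·45 = 212 and qs = 3·45 - 43 = 92.
The quantity actually transacted is the short side, supply: 92.

92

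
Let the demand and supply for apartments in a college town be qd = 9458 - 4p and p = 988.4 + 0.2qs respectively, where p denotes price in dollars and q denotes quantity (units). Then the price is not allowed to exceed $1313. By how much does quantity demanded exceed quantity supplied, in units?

Rearranging supply gives qs = 5p - 4942. Setting quantity demanded equal to quantity supplied, 9458 - 4p = 5p - 4942, gives p* = 1600 and q* = 3058.
The ceiling of 1313 is below the equilibrium price 1600, so it binds.
At p = 1313: qd = 9458 - 4·1313 = 4206 and qs = 5·1313 - 4942 = 1623.
Shortage = qd - qs = 4206 - 1623 = 2583.

2583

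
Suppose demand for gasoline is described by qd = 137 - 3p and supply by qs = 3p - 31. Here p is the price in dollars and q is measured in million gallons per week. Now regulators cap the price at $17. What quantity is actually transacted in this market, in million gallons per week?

20

In a free market, 137 - 3p = 3p - 31 gives the equilibrium p* = 28, q* = 53.
Since 17 < 28, the ceiling is binding.
At p = 17: qd = 137 - 3·17 = 86 and qs = 3·17 - 31 = 20.
The quantity actually transacted is the short side, supply: 20.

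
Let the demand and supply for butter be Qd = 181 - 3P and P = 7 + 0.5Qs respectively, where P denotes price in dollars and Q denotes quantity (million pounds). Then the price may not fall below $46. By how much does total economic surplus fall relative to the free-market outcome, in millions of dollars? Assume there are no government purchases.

183.75

Rearranging supply gives Qs = 2P - 14. In a free market, 181 - 3P = 2P - 14 gives the equilibrium P* = 39, Q* = 64.
Since 46 > 39, the floor is binding.
At P = 46: Qd = 181 - 3·46 = 43 and Qs = 2·46 - 14 = 78.
Quantity traded falls to 43. At Q = 43 the demand price is (181 - 43)/3 = 46 and the supply price is (14 + 43)/2 = 28.5.
Deadweight loss = ½ · (46 - 28.5) · (64 - 43) = ½ · 17.5 · 21 = 183.75.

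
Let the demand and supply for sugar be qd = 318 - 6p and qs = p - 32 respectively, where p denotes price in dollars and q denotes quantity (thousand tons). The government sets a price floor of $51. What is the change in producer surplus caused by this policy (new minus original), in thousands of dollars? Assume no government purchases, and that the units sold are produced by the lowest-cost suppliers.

-6

Without the control the market clears where 318 - 6p = p - 32, i.e. p* = 50 and q* = 18.
Because the floor (51) lies above the market-clearing price, it is binding.
At p = 51: qd = 318 - 6·51 = 12 and qs = 51 - 32 = 19.
Producer surplus without the control is ½ · (50 - 32) · 18 = 162.
With the floor, 12 units are sold at 51. The supply price at q = 12 is 44, so PS = ½ · [(51 - 32) + (51 - 44)] · 12 = 156.
Change in producer surplus = 156 - 162 = -6.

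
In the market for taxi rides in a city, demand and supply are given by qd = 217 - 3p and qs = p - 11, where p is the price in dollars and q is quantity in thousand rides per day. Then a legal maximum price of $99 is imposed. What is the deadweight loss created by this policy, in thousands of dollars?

0

In a free market, 217 - 3p = p - 11 gives the equilibrium p* = 57, q* = 46.
The ceiling of 99 is above the equilibrium price 57, so it is not binding; the market clears at p* = 57, q* = 46.
Since the control does not bind, no trades are prevented and deadweight loss is zero.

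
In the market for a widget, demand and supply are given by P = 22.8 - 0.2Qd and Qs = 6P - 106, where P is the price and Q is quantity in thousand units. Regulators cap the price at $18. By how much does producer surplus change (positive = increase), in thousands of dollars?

-16

Rearranging demand gives Qd = 114 - 5P. Setting quantity demanded equal to quantity supplied, 114 - 5P = 6P - 106, gives P* = 20 and Q* = 14.
Since 18 < 20, the ceiling is binding.
At P = 18: Qd = 114 - 5·18 = 24 and Qs = 6·18 - 106 = 2.
Producer surplus without the control is ½ · (20 - 53/3) · 14 = 49/3.
With the ceiling, producers sell 2 units at 18, so PS = ½ · (18 - 53/3) · 2 = 1/3.
Change in producer surplus = 1/3 - 49/3 = -16.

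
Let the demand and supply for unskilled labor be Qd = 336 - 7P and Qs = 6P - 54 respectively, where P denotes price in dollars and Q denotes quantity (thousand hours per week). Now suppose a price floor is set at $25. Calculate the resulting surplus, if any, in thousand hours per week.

0

Setting quantity demanded equal to quantity supplied, 336 - 7P = 6P - 54, gives P* = 30 and Q* = 126.
Since 25 is below P* = 30, the floor does not bind and the free-market outcome prevails.
Since the control does not bind, there is no surplus.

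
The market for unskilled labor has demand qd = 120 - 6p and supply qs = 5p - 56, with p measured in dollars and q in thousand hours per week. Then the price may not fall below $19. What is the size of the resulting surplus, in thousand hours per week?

Without the control the market clears where 120 - 6p = 5p - 56, i.e. p* = 16 and q* = 24.
The floor of 19 is above the equilibrium price 16, so it binds.
At p = 19: qd = 120 - 6·19 = 6 and qs = 5·19 - 56 = 39.
Surplus = qs - qd = 39 - 6 = 33.

33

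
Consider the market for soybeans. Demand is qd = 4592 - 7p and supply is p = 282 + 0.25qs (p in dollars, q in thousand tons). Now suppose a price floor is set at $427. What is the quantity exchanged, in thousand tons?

Rearranging supply gives qs = 4p - 1128. Without the control the market clears where 4592 - 7p = 4p - 1128, i.e. p* = 520 and q* = 952.
Since 427 is below p* = 520, the floor does not bind and the free-market outcome prevails.

952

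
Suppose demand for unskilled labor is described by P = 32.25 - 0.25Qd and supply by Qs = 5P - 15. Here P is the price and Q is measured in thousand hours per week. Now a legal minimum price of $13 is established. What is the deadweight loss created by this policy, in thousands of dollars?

Rearranging demand gives Qd = 129 - 4P. Setting quantity demanded equal to quantity supplied, 129 - 4P = 5P - 15, gives P* = 16 and Q* = 65.
The floor of 13 is below the equilibrium price 16, so it is not binding; the market clears at P* = 16, Q* = 65.
Since the control does not bind, no trades are prevented and deadweight loss is zero.

0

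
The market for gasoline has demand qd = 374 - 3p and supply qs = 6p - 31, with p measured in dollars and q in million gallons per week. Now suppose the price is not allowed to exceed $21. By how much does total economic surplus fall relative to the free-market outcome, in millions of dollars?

Equilibrium: 374 - 3p = 6p - 31, so 405 = 9p and p* = 45, q* = 239.
The ceiling of 21 is below the equilibrium price 45, so it binds.
At p = 21: qd = 374 - 3·21 = 311 and qs = 6·21 - 31 = 95.
Quantity traded falls to 95. At q = 95 the demand price is (374 - 95)/3 = 93 and the supply price is (31 + 95)/6 = 21.
Deadweight loss = ½ · (93 - 21) · (239 - 95) = ½ · 72 · 144 = 5184.

5184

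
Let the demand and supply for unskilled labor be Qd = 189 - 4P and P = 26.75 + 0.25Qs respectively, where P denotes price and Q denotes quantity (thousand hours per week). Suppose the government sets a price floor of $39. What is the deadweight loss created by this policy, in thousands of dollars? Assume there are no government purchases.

Rearranging supply gives Qs = 4P - 107. Without the control the market clears where 189 - 4P = 4P - 107, i.e. P* = 37 and Q* = 41.
The floor of 39 is above the equilibrium price 37, so it binds.
At P = 39: Qd = 189 - 4·39 = 33 and Qs = 4·39 - 107 = 49.
Quantity traded falls to 33. At Q = 33 the demand price is (189 - 33)/4 = 39 and the supply price is (107 + 33)/4 = 35.
Deadweight loss = ½ · (39 - 35) · (41 - 33) = ½ · 4 · 8 = 16.

16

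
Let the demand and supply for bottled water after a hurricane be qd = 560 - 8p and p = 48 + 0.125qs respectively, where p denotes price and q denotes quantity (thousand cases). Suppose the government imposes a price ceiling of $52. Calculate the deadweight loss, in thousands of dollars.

392

Rearranging supply gives qs = 8p - 384. Equilibrium: 560 - 8p = 8p - 384, so 944 = 16p and p* = 59, q* = 88.
Because the ceiling (52) lies below the market-clearing price, it is binding.
At p = 52: qd = 560 - 8·52 = 144 and qs = 8·52 - 384 = 32.
Quantity traded falls to 32. At q = 32 the demand price is (560 - 32)/8 = 66 and the supply price is (384 + 32)/8 = 52.
Deadweight loss = ½ · (66 - 52) · (88 - 32) = ½ · 14 · 56 = 392.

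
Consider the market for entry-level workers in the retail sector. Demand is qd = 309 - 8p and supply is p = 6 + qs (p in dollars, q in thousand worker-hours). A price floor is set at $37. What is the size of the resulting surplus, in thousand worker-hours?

Rearranging supply gives qs = p - 6. Equilibrium: 309 - 8p = p - 6, so 315 = 9p and p* = 35, q* = 29.
Because the floor (37) lies above the market-clearing price, it is binding.
At p = 37: qd = 309 - 8·37 = 13 and qs = 37 - 6 = 31.
Surplus = qs - qd = 31 - 13 = 18.

18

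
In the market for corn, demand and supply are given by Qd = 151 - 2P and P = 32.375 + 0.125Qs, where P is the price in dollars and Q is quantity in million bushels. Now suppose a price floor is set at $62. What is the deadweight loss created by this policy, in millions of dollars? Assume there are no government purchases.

Rearranging supply gives Qs = 8P - 259. In a free market, 151 - 2P = 8P - 259 gives the equilibrium P* = 41, Q* = 69.
Since 62 > 41, the floor is binding.
At P = 62: Qd = 151 - 2·62 = 27 and Qs = 8·62 - 259 = 237.
Quantity traded falls to 27. At Q = 27 the demand price is (151 - 27)/2 = 62 and the supply price is (259 + 27)/8 = 35.75.
Deadweight loss = ½ · (62 - 35.75) · (69 - 27) = ½ · 26.25 · 42 = 551.25.

551.25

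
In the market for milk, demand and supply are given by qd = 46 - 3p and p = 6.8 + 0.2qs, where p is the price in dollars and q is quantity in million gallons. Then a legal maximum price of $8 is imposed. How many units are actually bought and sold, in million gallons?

6

Rearranging supply gives qs = 5p - 34. Setting quantity demanded equal to quantity supplied, 46 - 3p = 5p - 34, gives p* = 10 and q* = 16.
Since 8 < 10, the ceiling is binding.
At p = 8: qd = 46 - 3·8 = 22 and qs = 5·8 - 34 = 6.
The quantity actually transacted is the short side, supply: 6.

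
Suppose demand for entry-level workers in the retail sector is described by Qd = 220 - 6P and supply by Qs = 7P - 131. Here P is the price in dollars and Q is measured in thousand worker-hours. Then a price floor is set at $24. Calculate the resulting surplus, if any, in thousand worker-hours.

Setting quantity demanded equal to quantity supplied, 220 - 6P = 7P - 131, gives P* = 27 and Q* = 58.
Since 24 is below P* = 27, the floor does not bind and the free-market outcome prevails.
Since the control does not bind, there is no surplus.

0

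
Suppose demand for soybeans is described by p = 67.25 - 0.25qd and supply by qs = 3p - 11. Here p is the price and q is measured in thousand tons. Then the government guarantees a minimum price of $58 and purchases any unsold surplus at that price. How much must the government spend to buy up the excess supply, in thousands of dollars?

Rearranging demand gives qd = 269 - 4p. Equilibrium: 269 - 4p = 3p - 11, so 280 = 7p and p* = 40, q* = 109.
Because the floor (58) lies above the market-clearing price, it is binding.
At p = 58: qd = 269 - 4·58 = 37 and qs = 3·58 - 11 = 163.
Surplus = qs - qd = 126.
Government expenditure = surplus × support price = 126 × 58 = 7308.

7308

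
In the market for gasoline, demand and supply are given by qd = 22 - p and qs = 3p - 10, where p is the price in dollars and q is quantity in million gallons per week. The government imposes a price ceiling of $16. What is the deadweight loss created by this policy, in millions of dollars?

Setting quantity demanded equal to quantity supplied, 22 - p = 3p - 10, gives p* = 8 and q* = 14.
The ceiling of 16 is above the equilibrium price 8, so it is not binding; the market clears at p* = 8, q* = 14.
Since the control does not bind, no trades are prevented and deadweight loss is zero.

0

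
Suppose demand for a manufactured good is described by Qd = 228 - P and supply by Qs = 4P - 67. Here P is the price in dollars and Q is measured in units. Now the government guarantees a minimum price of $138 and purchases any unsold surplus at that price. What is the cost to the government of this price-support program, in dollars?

Equilibrium: 228 - P = 4P - 67, so 295 = 5P and P* = 59, Q* = 169.
The floor of 138 is above the equilibrium price 59, so it binds.
At P = 138: Qd = 228 - 138 = 90 and Qs = 4·138 - 67 = 485.
Surplus = Qs - Qd = 395.
Government expenditure = surplus × support price = 395 × 138 = 54510.

54510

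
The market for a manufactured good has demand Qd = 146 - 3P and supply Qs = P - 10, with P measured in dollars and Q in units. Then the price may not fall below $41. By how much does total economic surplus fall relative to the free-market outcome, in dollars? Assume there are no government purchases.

Without the control the market clears where 146 - 3P = P - 10, i.e. P* = 39 and Q* = 29.
Since 41 > 39, the floor is binding.
At P = 41: Qd = 146 - 3·41 = 23 and Qs = 41 - 10 = 31.
Quantity traded falls to 23. At Q = 23 the demand price is (146 - 23)/3 = 41 and the supply price is 10 + 23 = 33.
Deadweight loss = ½ · (41 - 33) · (29 - 23) = ½ · 8 · 6 = 24.

24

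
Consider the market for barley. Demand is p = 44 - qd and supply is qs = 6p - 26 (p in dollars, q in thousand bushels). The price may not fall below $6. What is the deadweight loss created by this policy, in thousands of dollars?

Rearranging demand gives qd = 44 - p. Equilibrium: 44 - p = 6p - 26, so 70 = 7p and p* = 10, q* = 34.
Since 6 is below p* = 10, the floor does not bind and the free-market outcome prevails.
Since the control does not bind, no trades are prevented and deadweight loss is zero.

0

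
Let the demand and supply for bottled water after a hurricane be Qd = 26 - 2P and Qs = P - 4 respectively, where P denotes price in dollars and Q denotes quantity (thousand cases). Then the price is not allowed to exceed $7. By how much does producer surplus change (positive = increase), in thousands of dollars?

Setting quantity demanded equal to quantity supplied, 26 - 2P = P - 4, gives P* = 10 and Q* = 6.
Because the ceiling (7) lies below the market-clearing price, it is binding.
At P = 7: Qd = 26 - 2·7 = 12 and Qs = 7 - 4 = 3.
Producer surplus without the control is ½ · (10 - 4) · 6 = 18.
With the ceiling, producers sell 3 units at 7, so PS = ½ · (7 - 4) · 3 = 4.5.
Change in producer surplus = 4.5 - 18 = -13.5.

-13.5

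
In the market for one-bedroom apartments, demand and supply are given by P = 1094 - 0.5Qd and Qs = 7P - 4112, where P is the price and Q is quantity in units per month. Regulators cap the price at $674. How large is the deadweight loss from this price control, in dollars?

10647

Rearranging demand gives Qd = 2188 - 2P. In a free market, 2188 - 2P = 7P - 4112 gives the equilibrium P* = 700, Q* = 788.
Because the ceiling (674) lies below the market-clearing price, it is binding.
At P = 674: Qd = 2188 - 2·674 = 840 and Qs = 7·674 - 4112 = 606.
Quantity traded falls to 606. At Q = 606 the demand price is (2188 - 606)/2 = 791 and the supply price is (4112 + 606)/7 = 674.
Deadweight loss = ½ · (791 - 674) · (788 - 606) = ½ · 117 · 182 = 10647.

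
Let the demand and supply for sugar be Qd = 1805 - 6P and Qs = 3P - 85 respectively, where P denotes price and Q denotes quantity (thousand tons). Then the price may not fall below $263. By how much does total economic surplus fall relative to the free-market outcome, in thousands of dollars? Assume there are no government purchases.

25281

In a free market, 1805 - 6P = 3P - 85 gives the equilibrium P* = 210, Q* = 545.
Because the floor (263) lies above the market-clearing price, it is binding.
At P = 263: Qd = 1805 - 6·263 = 227 and Qs = 3·263 - 85 = 704.
Quantity traded falls to 227. At Q = 227 the demand price is (1805 - 227)/6 = 263 and the supply price is (85 + 227)/3 = 104.
Deadweight loss = ½ · (263 - 104) · (545 - 227) = ½ · 159 · 318 = 25281.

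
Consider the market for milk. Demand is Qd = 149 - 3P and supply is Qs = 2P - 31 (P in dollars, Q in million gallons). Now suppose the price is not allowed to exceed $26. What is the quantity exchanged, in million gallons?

Setting quantity demanded equal to quantity supplied, 149 - 3P = 2P - 31, gives P* = 36 and Q* = 41.
Since 26 < 36, the ceiling is binding.
At P = 26: Qd = 149 - 3·26 = 71 and Qs = 2·26 - 31 = 21.
The quantity actually transacted is the short side, supply: 21.

21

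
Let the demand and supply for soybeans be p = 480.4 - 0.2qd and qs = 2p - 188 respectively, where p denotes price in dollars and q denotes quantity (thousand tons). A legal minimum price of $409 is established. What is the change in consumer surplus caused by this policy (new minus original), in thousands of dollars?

Rearranging demand gives qd = 2402 - 5p. Setting quantity demanded equal to quantity supplied, 2402 - 5p = 2p - 188, gives p* = 370 and q* = 552.
Because the floor (409) lies above the market-clearing price, it is binding.
At p = 409: qd = 2402 - 5·409 = 357 and qs = 2·409 - 188 = 630.
Consumer surplus without the control is ½ · (480.4 - 370) · 552 = 30470.4.
With the floor, consumers buy 357 units at 409, so CS = ½ · (480.4 - 409) · 357 = 12744.9.
Change in consumer surplus = 12744.9 - 30470.4 = -17725.5.

-17725.5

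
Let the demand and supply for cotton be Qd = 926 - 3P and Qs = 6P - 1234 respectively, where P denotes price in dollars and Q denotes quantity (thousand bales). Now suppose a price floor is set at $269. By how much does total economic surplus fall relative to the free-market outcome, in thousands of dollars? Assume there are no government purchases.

1892.25

Equilibrium: 926 - 3P = 6P - 1234, so 2160 = 9P and P* = 240, Q* = 206.
Since 269 > 240, the floor is binding.
At P = 269: Qd = 926 - 3·269 = 119 and Qs = 6·269 - 1234 = 380.
Quantity traded falls to 119. At Q = 119 the demand price is (926 - 119)/3 = 269 and the supply price is (1234 + 119)/6 = 225.5.
Deadweight loss = ½ · (269 - 225.5) · (206 - 119) = ½ · 43.5 · 87 = 1892.25.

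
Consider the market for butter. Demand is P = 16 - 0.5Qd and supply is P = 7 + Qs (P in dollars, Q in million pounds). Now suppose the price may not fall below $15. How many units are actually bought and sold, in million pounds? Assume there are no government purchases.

Rearranging demand gives Qd = 32 - 2P; rearranging supply gives Qs = P - 7. Equilibrium: 32 - 2P = P - 7, so 39 = 3P and P* = 13, Q* = 6.
Because the floor (15) lies above the market-clearing price, it is binding.
At P = 15: Qd = 32 - 2·15 = 2 and Qs = 15 - 7 = 8.
The quantity actually transacted is the short side, demand: 2.

2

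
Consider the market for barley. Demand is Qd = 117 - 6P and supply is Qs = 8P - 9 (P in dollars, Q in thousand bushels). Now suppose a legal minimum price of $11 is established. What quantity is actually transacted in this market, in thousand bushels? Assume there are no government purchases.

Equilibrium: 117 - 6P = 8P - 9, so 126 = 14P and P* = 9, Q* = 63.
Since 11 > 9, the floor is binding.
At P = 11: Qd = 117 - 6·11 = 51 and Qs = 8·11 - 9 = 79.
The quantity actually transacted is the short side, demand: 51.

51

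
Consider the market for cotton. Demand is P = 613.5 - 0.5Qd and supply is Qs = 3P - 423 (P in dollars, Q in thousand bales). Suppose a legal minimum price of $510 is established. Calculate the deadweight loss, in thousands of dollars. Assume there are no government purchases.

Rearranging demand gives Qd = 1227 - 2P. Equilibrium: 1227 - 2P = 3P - 423, so 1650 = 5P and P* = 330, Q* = 567.
Because the floor (510) lies above the market-clearing price, it is binding.
At P = 510: Qd = 1227 - 2·510 = 207 and Qs = 3·510 - 423 = 1107.
Quantity traded falls to 207. At Q = 207 the demand price is (1227 - 207)/2 = 510 and the supply price is (423 + 207)/3 = 210.
Deadweight loss = ½ · (510 - 210) · (567 - 207) = ½ · 300 · 360 = 54000.

54000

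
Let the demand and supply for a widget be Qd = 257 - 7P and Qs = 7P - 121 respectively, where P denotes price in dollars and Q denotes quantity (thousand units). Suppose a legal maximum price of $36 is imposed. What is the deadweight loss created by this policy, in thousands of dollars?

0

In a free market, 257 - 7P = 7P - 121 gives the equilibrium P* = 27, Q* = 68.
The ceiling of 36 is above the equilibrium price 27, so it is not binding; the market clears at P* = 27, Q* = 68.
Since the control does not bind, no trades are prevented and deadweight loss is zero.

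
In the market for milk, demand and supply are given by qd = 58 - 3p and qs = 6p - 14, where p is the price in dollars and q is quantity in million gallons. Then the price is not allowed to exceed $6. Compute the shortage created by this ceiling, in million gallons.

18

Without the control the market clears where 58 - 3p = 6p - 14, i.e. p* = 8 and q* = 34.
Because the ceiling (6) lies below the market-clearing price, it is binding.
At p = 6: qd = 58 - 3·6 = 40 and qs = 6·6 - 14 = 22.
Shortage = qd - qs = 40 - 22 = 18.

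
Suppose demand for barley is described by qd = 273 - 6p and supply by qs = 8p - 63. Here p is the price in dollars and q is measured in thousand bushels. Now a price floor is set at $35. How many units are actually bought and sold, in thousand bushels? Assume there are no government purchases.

Without the control the market clears where 273 - 6p = 8p - 63, i.e. p* = 24 and q* = 129.
The floor of 35 is above the equilibrium price 24, so it binds.
At p = 35: qd = 273 - 6·35 = 63 and qs = 8·35 - 63 = 217.
The quantity actually transacted is the short side, demand: 63.

63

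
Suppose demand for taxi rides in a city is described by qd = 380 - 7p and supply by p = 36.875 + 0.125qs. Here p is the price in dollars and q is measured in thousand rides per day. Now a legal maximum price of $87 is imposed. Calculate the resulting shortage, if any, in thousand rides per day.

0

Rearranging supply gives qs = 8p - 295. Setting quantity demanded equal to quantity supplied, 380 - 7p = 8p - 295, gives p* = 45 and q* = 65.
Since 87 is above p* = 45, the ceiling does not bind and the free-market outcome prevails.
Since the control does not bind, there is no shortage.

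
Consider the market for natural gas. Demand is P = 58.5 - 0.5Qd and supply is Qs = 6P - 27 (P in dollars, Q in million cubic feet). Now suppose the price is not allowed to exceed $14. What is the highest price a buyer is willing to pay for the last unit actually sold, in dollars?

30

Rearranging demand gives Qd = 117 - 2P. Equilibrium: 117 - 2P = 6P - 27, so 144 = 8P and P* = 18, Q* = 81.
Because the ceiling (14) lies below the market-clearing price, it is binding.
At P = 14: Qd = 117 - 2·14 = 89 and Qs = 6·14 - 27 = 57.
Only 57 units reach the market. On the demand curve, the marginal buyer's willingness to pay at Q = 57 is (117 - 57)/2 = 30.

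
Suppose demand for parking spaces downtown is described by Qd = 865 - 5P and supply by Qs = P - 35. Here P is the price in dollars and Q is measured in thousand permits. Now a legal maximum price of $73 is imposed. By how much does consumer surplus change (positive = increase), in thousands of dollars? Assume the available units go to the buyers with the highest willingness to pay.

Without the control the market clears where 865 - 5P = P - 35, i.e. P* = 150 and Q* = 115.
The ceiling of 73 is below the equilibrium price 150, so it binds.
At P = 73: Qd = 865 - 5·73 = 500 and Qs = 73 - 35 = 38.
Consumer surplus without the control is ½ · (173 - 150) · 115 = 1322.5.
With the ceiling, 38 units are sold at 73 (assume they go to the highest-value buyers). The demand price at Q = 38 is 165.4, so CS = ½ · [(173 - 73) + (165.4 - 73)] · 38 = 3655.6.
Change in consumer surplus = 3655.6 - 1322.5 = 2333.1.

2333.1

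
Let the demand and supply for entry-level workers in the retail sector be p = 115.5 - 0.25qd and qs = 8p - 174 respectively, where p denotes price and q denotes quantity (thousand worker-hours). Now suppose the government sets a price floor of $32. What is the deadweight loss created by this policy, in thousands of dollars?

0

Rearranging demand gives qd = 462 - 4p. Equilibrium: 462 - 4p = 8p - 174, so 636 = 12p and p* = 53, q* = 250.
Since 32 is below p* = 53, the floor does not bind and the free-market outcome prevails.
Since the control does not bind, no trades are prevented and deadweight loss is zero.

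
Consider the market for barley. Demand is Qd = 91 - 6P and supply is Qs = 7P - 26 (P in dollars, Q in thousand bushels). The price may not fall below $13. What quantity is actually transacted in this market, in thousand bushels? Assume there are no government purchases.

13

In a free market, 91 - 6P = 7P - 26 gives the equilibrium P* = 9, Q* = 37.
Because the floor (13) lies above the market-clearing price, it is binding.
At P = 13: Qd = 91 - 6·13 = 13 and Qs = 7·13 - 26 = 65.
The quantity actually transacted is the short side, demand: 13.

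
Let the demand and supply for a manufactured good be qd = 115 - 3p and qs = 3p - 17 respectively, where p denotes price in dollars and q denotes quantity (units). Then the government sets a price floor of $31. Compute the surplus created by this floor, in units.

54

In a free market, 115 - 3p = 3p - 17 gives the equilibrium p* = 22, q* = 49.
The floor of 31 is above the equilibrium price 22, so it binds.
At p = 31: qd = 115 - 3·31 = 22 and qs = 3·31 - 17 = 76.
Surplus = qs - qd = 76 - 22 = 54.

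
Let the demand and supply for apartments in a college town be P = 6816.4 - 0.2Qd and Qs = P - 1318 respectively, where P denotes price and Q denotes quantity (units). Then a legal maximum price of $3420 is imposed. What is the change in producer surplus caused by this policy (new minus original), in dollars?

-8288160

Rearranging demand gives Qd = 34082 - 5P. Without the control the market clears where 34082 - 5P = P - 1318, i.e. P* = 5900 and Q* = 4582.
Since 3420 < 5900, the ceiling is binding.
At P = 3420: Qd = 34082 - 5·3420 = 16982 and Qs = 3420 - 1318 = 2102.
Producer surplus without the control is ½ · (5900 - 1318) · 4582 = 10497362.
With the ceiling, producers sell 2102 units at 3420, so PS = ½ · (3420 - 1318) · 2102 = 2209202.
Change in producer surplus = 2209202 - 10497362 = -8288160.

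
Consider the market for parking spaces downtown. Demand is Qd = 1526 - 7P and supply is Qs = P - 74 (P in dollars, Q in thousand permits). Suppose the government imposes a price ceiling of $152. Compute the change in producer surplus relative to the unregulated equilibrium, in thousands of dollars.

Without the control the market clears where 1526 - 7P = P - 74, i.e. P* = 200 and Q* = 126.
Since 152 < 200, the ceiling is binding.
At P = 152: Qd = 1526 - 7·152 = 462 and Qs = 152 - 74 = 78.
Producer surplus without the control is ½ · (200 - 74) · 126 = 7938.
With the ceiling, producers sell 78 units at 152, so PS = ½ · (152 - 74) · 78 = 3042.
Change in producer surplus = 3042 - 7938 = -4896.

-4896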